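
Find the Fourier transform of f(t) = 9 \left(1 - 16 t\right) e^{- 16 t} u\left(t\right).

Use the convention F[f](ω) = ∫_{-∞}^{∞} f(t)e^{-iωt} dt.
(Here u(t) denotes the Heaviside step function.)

F(ω) = \frac{9 i \omega}{- \omega^{2} + 32 i \omega + 256}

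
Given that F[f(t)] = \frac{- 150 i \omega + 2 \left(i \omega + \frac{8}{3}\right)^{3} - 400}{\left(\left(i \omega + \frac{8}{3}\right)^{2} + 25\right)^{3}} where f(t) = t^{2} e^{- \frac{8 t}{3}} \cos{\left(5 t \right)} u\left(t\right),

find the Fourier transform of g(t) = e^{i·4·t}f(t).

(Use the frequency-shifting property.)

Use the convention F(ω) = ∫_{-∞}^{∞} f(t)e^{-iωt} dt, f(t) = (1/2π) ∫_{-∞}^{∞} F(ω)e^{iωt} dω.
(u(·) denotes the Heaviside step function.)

F[g](ω) = \frac{54 \left(2025 i \left(4 - \omega\right) + \left(3 i \left(\omega - 4\right) + 8\right)^{3} - 5400\right)}{\left(\left(3 i \left(\omega - 4\right) + 8\right)^{2} + 225\right)^{3}}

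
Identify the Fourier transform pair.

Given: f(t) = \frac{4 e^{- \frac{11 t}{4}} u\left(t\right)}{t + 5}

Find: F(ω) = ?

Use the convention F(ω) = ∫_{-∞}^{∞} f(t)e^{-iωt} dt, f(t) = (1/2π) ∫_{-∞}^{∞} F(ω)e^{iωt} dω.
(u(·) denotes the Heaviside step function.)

F(ω) = 4 e^{5 i \omega + \frac{55}{4}} \operatorname{E}_{1}\left(5 i \omega + \frac{55}{4}\right)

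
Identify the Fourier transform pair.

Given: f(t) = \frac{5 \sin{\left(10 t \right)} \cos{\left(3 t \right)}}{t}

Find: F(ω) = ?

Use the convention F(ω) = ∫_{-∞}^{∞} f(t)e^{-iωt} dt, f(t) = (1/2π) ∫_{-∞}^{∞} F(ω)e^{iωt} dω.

F(ω) = \begin{cases} 5 \pi & \text{for}\: \omega > -7 \wedge \omega < 7 \\\frac{5 \pi}{2} & \text{for}\: \omega > -13 \wedge \omega < 13 \\0 & \text{otherwise} \end{cases}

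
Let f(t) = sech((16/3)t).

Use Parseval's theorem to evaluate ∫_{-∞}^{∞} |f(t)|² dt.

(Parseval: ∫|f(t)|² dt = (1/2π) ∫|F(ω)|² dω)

∫|f(t)|² dt = \frac{3}{8}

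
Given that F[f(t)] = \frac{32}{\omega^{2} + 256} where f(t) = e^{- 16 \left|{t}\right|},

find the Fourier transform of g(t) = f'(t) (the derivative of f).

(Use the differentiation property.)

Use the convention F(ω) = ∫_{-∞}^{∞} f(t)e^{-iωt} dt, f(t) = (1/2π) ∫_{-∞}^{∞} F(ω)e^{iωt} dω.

F[g](ω) = \frac{32 i \omega}{\omega^{2} + 256}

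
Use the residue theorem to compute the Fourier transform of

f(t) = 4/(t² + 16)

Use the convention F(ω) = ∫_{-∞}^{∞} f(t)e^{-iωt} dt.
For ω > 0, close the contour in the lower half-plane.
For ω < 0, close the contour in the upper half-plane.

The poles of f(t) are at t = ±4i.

Let g(z) = f(z)e^{-iωz}; for large |z| the factor e^{-iωz} decays in the lower half-plane when ω > 0 and in the upper half-plane when ω < 0.

Case ω > 0 (lower half-plane, clockwise contour ⇒ F(ω) = -2πi·ΣRes):
  Res_{z = - 4 i} g(z) = \frac{i e^{- 4 \omega}}{2}
  F(ω) = -2πi·ΣRes = \pi e^{- 4 \omega}

Case ω < 0 (upper half-plane, counterclockwise contour ⇒ F(ω) = +2πi·ΣRes):
  Res_{z = 4 i} g(z) = - \frac{i e^{4 \omega}}{2}
  F(ω) = 2πi·ΣRes = \pi e^{4 \omega}

Both cases combine into a single formula in |ω|:

F(ω) = \pi e^{- 4 \left|{\omega}\right|}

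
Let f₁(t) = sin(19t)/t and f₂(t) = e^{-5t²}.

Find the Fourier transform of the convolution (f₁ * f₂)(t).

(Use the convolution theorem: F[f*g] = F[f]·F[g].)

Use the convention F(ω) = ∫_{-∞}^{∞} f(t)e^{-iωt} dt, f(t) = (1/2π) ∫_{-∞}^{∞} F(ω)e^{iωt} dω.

F[f₁*f₂](ω) = \begin{cases} \frac{\sqrt{5} \pi^{\frac{3}{2}} e^{- \frac{\omega^{2}}{20}}}{5} & \text{for}\: \omega > -19 \wedge \omega < 19 \\0 & \text{otherwise} \end{cases}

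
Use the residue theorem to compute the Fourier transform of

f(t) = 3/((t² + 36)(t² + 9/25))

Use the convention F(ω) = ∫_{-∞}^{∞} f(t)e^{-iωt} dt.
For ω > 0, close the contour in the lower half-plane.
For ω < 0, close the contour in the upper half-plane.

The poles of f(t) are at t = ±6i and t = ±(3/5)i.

Let g(z) = f(z)e^{-iωz}; for large |z| the factor e^{-iωz} decays in the lower half-plane when ω > 0 and in the upper half-plane when ω < 0.

Case ω > 0 (lower half-plane, clockwise contour ⇒ F(ω) = -2πi·ΣRes):
  Res_{z = - 6 i} g(z) = - \frac{25 i e^{- 6 \omega}}{3564}
  Res_{z = - \frac{3 i}{5}} g(z) = \frac{125 i e^{- \frac{3 \omega}{5}}}{1782}
  F(ω) = -2πi·ΣRes = - \frac{25 \pi e^{- 6 \omega}}{1782} + \frac{125 \pi e^{- \frac{3 \omega}{5}}}{891}

Case ω < 0 (upper half-plane, counterclockwise contour ⇒ F(ω) = +2πi·ΣRes):
  Res_{z = 6 i} g(z) = \frac{25 i e^{6 \omega}}{3564}
  Res_{z = \frac{3 i}{5}} g(z) = - \frac{125 i e^{\frac{3 \omega}{5}}}{1782}
  F(ω) = 2πi·ΣRes = \frac{25 \pi \left(10 e^{\frac{3 \omega}{5}} - e^{6 \omega}\right)}{1782}

Both cases combine into a single formula in |ω|:

F(ω) = - \frac{25 \pi e^{- 6 \left|{\omega}\right|}}{1782} + \frac{125 \pi e^{- \frac{3 \left|{\omega}\right|}{5}}}{891}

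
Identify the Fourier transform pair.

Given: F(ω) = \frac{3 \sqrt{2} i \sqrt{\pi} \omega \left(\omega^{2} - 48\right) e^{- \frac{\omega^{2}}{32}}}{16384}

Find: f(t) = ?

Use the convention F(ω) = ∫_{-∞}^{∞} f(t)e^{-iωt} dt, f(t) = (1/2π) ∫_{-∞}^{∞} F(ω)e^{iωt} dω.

f(t) = 3 t^{3} e^{- 8 t^{2}}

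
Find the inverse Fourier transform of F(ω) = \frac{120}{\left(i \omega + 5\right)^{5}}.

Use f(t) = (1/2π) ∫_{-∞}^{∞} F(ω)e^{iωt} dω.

f(t) = 5 t^{4} e^{- 5 t} u\left(t\right)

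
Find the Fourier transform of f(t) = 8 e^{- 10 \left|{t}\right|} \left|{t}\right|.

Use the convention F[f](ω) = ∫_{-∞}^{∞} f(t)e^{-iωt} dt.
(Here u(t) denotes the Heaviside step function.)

F(ω) = \frac{16 \left(100 - \omega^{2}\right)}{\left(\omega^{2} + 100\right)^{2}}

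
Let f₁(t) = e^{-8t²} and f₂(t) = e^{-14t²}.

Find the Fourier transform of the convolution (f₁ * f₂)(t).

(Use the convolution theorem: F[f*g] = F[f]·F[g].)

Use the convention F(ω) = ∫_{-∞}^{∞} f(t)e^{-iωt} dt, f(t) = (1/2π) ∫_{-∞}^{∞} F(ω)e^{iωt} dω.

F[f₁*f₂](ω) = \frac{\sqrt{7} \pi e^{- \frac{11 \omega^{2}}{224}}}{28}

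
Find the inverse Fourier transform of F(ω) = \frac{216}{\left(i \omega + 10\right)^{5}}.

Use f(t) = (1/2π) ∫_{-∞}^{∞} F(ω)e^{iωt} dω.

f(t) = 9 t^{4} e^{- 10 t} u\left(t\right)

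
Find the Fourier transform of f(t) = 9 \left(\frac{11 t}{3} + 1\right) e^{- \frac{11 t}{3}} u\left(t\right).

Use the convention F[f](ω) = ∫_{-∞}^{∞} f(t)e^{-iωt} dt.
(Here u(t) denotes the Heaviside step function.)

F(ω) = \frac{27 \left(- 3 i \omega - 22\right)}{9 \omega^{2} - 66 i \omega - 121}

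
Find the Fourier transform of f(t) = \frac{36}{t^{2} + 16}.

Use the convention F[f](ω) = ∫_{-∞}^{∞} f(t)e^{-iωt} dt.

F(ω) = 9 \pi e^{- 4 \left|{\omega}\right|}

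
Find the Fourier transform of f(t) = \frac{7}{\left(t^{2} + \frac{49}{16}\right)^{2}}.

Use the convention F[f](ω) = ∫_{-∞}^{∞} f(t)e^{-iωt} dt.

F(ω) = \frac{8 \pi \left(7 \left|{\omega}\right| + 4\right) e^{- \frac{7 \left|{\omega}\right|}{4}}}{49}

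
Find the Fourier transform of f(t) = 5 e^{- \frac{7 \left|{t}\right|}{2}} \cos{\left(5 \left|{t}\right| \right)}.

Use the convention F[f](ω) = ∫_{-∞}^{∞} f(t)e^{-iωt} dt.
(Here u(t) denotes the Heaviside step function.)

F(ω) = \frac{140 \left(4 \omega^{2} + 149\right)}{16 \omega^{4} - 408 \omega^{2} + 22201}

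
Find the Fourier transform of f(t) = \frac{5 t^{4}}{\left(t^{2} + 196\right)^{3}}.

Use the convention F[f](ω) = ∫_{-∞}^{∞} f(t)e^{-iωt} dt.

F(ω) = \frac{5 \pi \left(196 \omega^{2} - 70 \left|{\omega}\right| + 3\right) e^{- 14 \left|{\omega}\right|}}{112}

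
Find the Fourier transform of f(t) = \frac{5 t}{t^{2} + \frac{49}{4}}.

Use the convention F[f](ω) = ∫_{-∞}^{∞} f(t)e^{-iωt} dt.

F(ω) = - 5 i \pi e^{- \frac{7 \left|{\omega}\right|}{2}} \operatorname{sign}{\left(\omega \right)}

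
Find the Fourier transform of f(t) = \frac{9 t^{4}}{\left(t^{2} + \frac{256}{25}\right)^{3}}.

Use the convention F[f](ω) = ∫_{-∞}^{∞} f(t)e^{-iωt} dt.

F(ω) = \frac{9 \pi \left(256 \omega^{2} - 400 \left|{\omega}\right| + 75\right) e^{- \frac{16 \left|{\omega}\right|}{5}}}{640}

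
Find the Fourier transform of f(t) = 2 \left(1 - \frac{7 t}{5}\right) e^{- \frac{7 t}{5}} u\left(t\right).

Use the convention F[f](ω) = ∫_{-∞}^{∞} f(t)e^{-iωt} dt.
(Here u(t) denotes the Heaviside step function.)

F(ω) = \frac{50 i \omega}{- 25 \omega^{2} + 70 i \omega + 49}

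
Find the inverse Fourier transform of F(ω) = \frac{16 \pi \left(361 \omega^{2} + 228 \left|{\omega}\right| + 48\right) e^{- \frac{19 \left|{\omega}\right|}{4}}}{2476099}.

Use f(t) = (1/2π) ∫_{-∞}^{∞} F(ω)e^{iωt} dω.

f(t) = \frac{2}{\left(t^{2} + \frac{361}{16}\right)^{3}}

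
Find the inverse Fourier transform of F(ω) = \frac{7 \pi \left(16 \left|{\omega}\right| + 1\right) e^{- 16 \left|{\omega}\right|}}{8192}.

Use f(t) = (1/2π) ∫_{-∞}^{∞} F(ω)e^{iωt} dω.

f(t) = \frac{7}{\left(t^{2} + 256\right)^{2}}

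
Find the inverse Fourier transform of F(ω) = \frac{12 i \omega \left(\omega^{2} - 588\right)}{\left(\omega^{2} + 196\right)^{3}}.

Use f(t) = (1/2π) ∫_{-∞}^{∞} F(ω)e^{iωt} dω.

f(t) = 3 t e^{- 14 \left|{t}\right|} \left|{t}\right|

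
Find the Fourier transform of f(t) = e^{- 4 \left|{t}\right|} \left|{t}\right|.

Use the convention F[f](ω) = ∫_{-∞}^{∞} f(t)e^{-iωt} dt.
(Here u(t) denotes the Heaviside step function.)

F(ω) = \frac{2 \left(16 - \omega^{2}\right)}{\left(\omega^{2} + 16\right)^{2}}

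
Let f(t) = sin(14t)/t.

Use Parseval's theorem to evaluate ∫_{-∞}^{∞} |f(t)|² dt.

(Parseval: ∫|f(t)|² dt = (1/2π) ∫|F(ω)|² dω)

∫|f(t)|² dt = 14 \pi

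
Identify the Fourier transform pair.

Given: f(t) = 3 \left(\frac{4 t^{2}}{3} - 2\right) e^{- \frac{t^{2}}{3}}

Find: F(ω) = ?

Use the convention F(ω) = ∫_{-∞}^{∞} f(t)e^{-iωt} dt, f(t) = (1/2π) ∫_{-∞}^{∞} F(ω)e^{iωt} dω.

F(ω) = - 9 \sqrt{3} \sqrt{\pi} \omega^{2} e^{- \frac{3 \omega^{2}}{4}}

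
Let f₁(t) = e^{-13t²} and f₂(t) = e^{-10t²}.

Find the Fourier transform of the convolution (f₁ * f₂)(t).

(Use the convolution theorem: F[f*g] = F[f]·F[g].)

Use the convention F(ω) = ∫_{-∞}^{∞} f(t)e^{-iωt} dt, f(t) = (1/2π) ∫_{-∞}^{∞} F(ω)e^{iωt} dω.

F[f₁*f₂](ω) = \frac{\sqrt{130} \pi e^{- \frac{23 \omega^{2}}{520}}}{130}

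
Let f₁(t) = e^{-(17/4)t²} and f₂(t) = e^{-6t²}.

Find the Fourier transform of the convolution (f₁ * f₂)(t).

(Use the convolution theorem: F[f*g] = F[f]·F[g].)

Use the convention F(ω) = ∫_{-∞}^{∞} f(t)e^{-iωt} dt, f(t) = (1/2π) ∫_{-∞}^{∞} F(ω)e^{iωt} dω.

F[f₁*f₂](ω) = \frac{\sqrt{102} \pi e^{- \frac{41 \omega^{2}}{408}}}{51}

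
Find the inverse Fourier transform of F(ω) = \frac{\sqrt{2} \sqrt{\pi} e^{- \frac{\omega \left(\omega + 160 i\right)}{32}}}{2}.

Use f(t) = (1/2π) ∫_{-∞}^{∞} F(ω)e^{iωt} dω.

f(t) = 2 e^{- 8 \left(t - 5\right)^{2}}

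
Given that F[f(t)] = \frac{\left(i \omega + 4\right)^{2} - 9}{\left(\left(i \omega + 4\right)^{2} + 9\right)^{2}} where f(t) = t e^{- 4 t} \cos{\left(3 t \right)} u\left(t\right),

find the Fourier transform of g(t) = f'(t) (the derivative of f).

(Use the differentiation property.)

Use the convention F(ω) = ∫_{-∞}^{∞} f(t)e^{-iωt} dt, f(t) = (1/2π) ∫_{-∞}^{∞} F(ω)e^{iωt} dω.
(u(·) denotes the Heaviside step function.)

F[g](ω) = \frac{i \omega \left(\left(i \omega + 4\right)^{2} - 9\right)}{\left(\left(i \omega + 4\right)^{2} + 9\right)^{2}}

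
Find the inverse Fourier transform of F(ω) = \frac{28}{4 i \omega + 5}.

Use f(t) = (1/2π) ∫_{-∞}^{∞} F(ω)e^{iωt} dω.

f(t) = 7 e^{- \frac{5 t}{4}} u\left(t\right)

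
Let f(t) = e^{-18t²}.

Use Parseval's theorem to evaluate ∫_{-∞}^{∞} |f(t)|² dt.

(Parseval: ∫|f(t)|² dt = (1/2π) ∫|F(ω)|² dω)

∫|f(t)|² dt = \frac{\sqrt{\pi}}{6}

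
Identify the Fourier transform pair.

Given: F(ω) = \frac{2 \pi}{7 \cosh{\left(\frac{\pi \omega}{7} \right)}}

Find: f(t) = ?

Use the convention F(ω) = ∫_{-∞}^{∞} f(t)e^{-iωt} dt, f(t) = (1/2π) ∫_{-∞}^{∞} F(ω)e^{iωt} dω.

f(t) = \frac{2}{e^{\frac{7 t}{2}} + e^{- \frac{7 t}{2}}}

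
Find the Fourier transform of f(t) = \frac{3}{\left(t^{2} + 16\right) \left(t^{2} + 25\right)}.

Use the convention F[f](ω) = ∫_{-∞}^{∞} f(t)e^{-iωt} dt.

F(ω) = \frac{\pi \left(5 e^{\left|{\omega}\right|} - 4\right) e^{- 5 \left|{\omega}\right|}}{60}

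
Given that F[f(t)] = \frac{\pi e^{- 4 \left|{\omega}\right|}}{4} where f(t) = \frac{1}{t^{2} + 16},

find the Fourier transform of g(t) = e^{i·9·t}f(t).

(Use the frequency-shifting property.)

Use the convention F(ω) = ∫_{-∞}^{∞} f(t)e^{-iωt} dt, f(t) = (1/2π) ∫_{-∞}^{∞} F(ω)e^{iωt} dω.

F[g](ω) = \frac{\pi e^{- 4 \left|{\omega - 9}\right|}}{4}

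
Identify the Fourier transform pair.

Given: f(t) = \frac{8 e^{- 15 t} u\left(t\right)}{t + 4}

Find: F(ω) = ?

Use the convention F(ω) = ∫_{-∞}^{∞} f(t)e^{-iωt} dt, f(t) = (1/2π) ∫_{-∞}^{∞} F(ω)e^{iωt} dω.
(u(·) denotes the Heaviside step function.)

F(ω) = 8 e^{4 i \omega + 60} \operatorname{E}_{1}\left(4 i \omega + 60\right)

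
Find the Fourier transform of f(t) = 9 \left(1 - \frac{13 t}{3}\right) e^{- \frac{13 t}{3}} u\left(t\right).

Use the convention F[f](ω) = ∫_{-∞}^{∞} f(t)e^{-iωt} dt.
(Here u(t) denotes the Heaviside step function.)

F(ω) = \frac{81 i \omega}{- 9 \omega^{2} + 78 i \omega + 169}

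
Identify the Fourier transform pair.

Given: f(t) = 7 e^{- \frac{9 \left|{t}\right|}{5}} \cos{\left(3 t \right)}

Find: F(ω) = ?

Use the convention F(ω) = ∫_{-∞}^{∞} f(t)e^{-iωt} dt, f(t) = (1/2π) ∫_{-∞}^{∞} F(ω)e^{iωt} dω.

F(ω) = \frac{630 \left(25 \omega^{2} + 306\right)}{625 \omega^{4} - 7200 \omega^{2} + 93636}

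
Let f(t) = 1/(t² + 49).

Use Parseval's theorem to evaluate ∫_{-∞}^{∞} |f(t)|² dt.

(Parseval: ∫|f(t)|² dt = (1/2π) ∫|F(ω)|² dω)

∫|f(t)|² dt = \frac{\pi}{686}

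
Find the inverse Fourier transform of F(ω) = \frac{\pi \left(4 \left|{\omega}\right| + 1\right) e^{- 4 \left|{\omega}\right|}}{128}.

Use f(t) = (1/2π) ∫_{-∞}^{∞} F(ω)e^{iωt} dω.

f(t) = \frac{1}{\left(t^{2} + 16\right)^{2}}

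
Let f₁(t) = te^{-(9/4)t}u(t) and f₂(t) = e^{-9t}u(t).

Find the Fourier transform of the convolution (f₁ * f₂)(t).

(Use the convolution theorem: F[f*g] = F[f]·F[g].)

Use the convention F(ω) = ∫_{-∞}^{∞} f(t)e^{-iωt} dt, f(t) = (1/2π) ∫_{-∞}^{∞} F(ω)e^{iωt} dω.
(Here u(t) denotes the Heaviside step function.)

F[f₁*f₂](ω) = \frac{16}{\left(i \omega + 9\right) \left(4 i \omega + 9\right)^{2}}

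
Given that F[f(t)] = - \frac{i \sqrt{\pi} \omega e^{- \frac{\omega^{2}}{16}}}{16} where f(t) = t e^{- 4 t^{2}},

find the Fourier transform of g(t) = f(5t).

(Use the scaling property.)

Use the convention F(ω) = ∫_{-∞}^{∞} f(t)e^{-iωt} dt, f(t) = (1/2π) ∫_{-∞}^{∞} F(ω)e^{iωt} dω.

F[g](ω) = - \frac{i \sqrt{\pi} \omega e^{- \frac{\omega^{2}}{400}}}{400}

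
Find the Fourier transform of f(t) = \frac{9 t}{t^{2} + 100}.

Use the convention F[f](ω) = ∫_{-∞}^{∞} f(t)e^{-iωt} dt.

F(ω) = - 9 i \pi e^{- 10 \left|{\omega}\right|} \operatorname{sign}{\left(\omega \right)}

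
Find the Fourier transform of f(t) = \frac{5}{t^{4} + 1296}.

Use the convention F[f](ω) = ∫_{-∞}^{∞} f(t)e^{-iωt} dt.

F(ω) = \frac{5 \pi e^{- 3 \sqrt{2} \left|{\omega}\right|} \sin{\left(3 \sqrt{2} \left|{\omega}\right| + \frac{\pi}{4} \right)}}{216}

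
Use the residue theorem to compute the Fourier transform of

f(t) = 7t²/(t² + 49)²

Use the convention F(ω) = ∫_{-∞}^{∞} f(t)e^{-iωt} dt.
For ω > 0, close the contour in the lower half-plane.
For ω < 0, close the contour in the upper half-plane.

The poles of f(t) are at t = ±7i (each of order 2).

Let g(z) = f(z)e^{-iωz}; for large |z| the factor e^{-iωz} decays in the lower half-plane when ω > 0 and in the upper half-plane when ω < 0.

Case ω > 0 (lower half-plane, clockwise contour ⇒ F(ω) = -2πi·ΣRes):
  Res_{z = - 7 i} g(z) = \frac{i \left(1 - 7 \omega\right) e^{- 7 \omega}}{4} (pole of order 2)
  F(ω) = -2πi·ΣRes = \frac{\pi \left(1 - 7 \omega\right) e^{- 7 \omega}}{2}

Case ω < 0 (upper half-plane, counterclockwise contour ⇒ F(ω) = +2πi·ΣRes):
  Res_{z = 7 i} g(z) = \frac{i \left(- 7 \omega - 1\right) e^{7 \omega}}{4} (pole of order 2)
  F(ω) = 2πi·ΣRes = \frac{\pi \left(7 \omega + 1\right) e^{7 \omega}}{2}

Both cases combine into a single formula in |ω|:

F(ω) = \frac{\pi \left(1 - 7 \left|{\omega}\right|\right) e^{- 7 \left|{\omega}\right|}}{2}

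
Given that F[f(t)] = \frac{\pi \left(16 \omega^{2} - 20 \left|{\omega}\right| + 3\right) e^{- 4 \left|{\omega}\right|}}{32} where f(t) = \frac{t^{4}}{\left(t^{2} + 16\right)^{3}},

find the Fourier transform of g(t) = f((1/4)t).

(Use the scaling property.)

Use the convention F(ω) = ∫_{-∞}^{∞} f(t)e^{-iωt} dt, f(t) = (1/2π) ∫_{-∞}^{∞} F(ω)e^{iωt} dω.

F[g](ω) = \frac{\pi \left(256 \omega^{2} - 80 \left|{\omega}\right| + 3\right) e^{- 16 \left|{\omega}\right|}}{8}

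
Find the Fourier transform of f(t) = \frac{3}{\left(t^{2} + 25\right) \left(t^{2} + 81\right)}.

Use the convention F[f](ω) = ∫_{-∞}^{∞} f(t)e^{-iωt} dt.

F(ω) = \frac{\pi \left(9 e^{4 \left|{\omega}\right|} - 5\right) e^{- 9 \left|{\omega}\right|}}{840}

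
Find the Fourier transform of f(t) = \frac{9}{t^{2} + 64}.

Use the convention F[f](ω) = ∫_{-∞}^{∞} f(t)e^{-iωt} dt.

F(ω) = \frac{9 \pi e^{- 8 \left|{\omega}\right|}}{8}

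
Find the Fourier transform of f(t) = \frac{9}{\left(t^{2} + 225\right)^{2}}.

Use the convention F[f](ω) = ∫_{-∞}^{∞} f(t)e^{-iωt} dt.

F(ω) = \frac{\pi \left(15 \left|{\omega}\right| + 1\right) e^{- 15 \left|{\omega}\right|}}{750}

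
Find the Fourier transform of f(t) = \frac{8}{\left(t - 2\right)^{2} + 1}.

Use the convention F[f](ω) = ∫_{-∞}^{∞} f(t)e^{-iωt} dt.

F(ω) = 8 \pi e^{- 2 i \omega - \left|{\omega}\right|}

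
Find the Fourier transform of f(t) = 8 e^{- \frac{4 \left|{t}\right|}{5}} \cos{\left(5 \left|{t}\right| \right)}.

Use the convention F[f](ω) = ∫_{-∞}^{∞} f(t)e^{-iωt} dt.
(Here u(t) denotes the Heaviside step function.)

F(ω) = \frac{320 \left(25 \omega^{2} + 641\right)}{625 \omega^{4} - 30450 \omega^{2} + 410881}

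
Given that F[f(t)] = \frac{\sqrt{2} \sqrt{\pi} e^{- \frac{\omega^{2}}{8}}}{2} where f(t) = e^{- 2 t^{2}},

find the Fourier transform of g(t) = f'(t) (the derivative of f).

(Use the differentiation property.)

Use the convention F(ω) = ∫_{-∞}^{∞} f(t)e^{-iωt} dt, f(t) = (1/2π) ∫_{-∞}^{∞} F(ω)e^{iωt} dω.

F[g](ω) = \frac{\sqrt{2} i \sqrt{\pi} \omega e^{- \frac{\omega^{2}}{8}}}{2}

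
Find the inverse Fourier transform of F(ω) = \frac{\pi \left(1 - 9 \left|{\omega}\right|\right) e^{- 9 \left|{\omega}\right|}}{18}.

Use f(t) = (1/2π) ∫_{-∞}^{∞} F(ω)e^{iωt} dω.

f(t) = \frac{t^{2}}{\left(t^{2} + 81\right)^{2}}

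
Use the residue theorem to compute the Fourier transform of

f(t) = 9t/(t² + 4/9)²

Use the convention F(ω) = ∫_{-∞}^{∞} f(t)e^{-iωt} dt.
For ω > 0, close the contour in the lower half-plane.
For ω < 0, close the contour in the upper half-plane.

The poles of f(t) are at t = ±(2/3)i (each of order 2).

Let g(z) = f(z)e^{-iωz}; for large |z| the factor e^{-iωz} decays in the lower half-plane when ω > 0 and in the upper half-plane when ω < 0.

Case ω > 0 (lower half-plane, clockwise contour ⇒ F(ω) = -2πi·ΣRes):
  Res_{z = - \frac{2 i}{3}} g(z) = \frac{27 \omega e^{- \frac{2 \omega}{3}}}{8} (pole of order 2)
  F(ω) = -2πi·ΣRes = - \frac{27 i \pi \omega e^{- \frac{2 \omega}{3}}}{4}

Case ω < 0 (upper half-plane, counterclockwise contour ⇒ F(ω) = +2πi·ΣRes):
  Res_{z = \frac{2 i}{3}} g(z) = - \frac{27 \omega e^{\frac{2 \omega}{3}}}{8} (pole of order 2)
  F(ω) = 2πi·ΣRes = - \frac{27 i \pi \omega e^{\frac{2 \omega}{3}}}{4}

Both cases combine into a single formula in |ω|:

F(ω) = - \frac{27 i \pi \omega e^{- \frac{2 \left|{\omega}\right|}{3}}}{4}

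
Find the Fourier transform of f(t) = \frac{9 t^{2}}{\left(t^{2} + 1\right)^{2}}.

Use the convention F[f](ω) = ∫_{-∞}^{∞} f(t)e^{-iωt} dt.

F(ω) = \frac{9 \pi \left(1 - \left|{\omega}\right|\right) e^{- \left|{\omega}\right|}}{2}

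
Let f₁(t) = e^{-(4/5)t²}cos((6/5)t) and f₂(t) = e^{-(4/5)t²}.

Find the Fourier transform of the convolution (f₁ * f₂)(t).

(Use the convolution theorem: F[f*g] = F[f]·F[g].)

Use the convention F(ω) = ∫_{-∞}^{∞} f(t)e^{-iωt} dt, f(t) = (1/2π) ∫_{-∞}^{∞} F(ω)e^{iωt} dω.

F[f₁*f₂](ω) = \frac{5 \pi \left(e^{\frac{3 \omega}{2}} + 1\right) e^{- \frac{5 \omega^{2}}{8} - \frac{3 \omega}{4} - \frac{9}{20}}}{8}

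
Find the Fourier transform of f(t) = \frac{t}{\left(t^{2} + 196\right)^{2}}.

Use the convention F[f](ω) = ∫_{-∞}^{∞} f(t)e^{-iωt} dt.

F(ω) = - \frac{i \pi \omega e^{- 14 \left|{\omega}\right|}}{28}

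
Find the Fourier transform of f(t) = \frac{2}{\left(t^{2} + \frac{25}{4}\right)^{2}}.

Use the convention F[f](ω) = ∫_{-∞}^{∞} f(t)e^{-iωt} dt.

F(ω) = \frac{4 \pi \left(5 \left|{\omega}\right| + 2\right) e^{- \frac{5 \left|{\omega}\right|}{2}}}{125}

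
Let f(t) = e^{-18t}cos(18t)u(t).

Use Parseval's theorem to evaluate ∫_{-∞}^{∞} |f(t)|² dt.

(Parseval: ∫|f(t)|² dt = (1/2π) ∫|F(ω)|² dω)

∫|f(t)|² dt = \frac{1}{48}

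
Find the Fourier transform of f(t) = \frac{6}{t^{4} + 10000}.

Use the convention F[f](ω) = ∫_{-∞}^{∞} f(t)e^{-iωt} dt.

F(ω) = \frac{3 \pi e^{- 5 \sqrt{2} \left|{\omega}\right|} \sin{\left(5 \sqrt{2} \left|{\omega}\right| + \frac{\pi}{4} \right)}}{500}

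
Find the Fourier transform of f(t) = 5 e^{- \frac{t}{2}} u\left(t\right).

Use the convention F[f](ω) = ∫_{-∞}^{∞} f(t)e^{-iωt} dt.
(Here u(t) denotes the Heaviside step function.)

F(ω) = \frac{10}{2 i \omega + 1}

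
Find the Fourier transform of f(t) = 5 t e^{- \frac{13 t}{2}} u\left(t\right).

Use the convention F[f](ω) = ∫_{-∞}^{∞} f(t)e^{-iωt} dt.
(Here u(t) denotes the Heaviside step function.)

F(ω) = \frac{20}{\left(2 i \omega + 13\right)^{2}}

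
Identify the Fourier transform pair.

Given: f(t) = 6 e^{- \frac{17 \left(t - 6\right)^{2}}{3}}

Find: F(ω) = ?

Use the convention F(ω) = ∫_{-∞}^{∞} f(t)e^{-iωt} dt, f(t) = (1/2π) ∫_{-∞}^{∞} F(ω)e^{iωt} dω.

F(ω) = \frac{6 \sqrt{51} \sqrt{\pi} e^{- \frac{3 \omega \left(\omega + 136 i\right)}{68}}}{17}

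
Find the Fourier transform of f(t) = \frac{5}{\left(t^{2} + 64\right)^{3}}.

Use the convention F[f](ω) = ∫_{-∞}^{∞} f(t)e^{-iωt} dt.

F(ω) = \frac{5 \pi \left(64 \omega^{2} + 24 \left|{\omega}\right| + 3\right) e^{- 8 \left|{\omega}\right|}}{262144}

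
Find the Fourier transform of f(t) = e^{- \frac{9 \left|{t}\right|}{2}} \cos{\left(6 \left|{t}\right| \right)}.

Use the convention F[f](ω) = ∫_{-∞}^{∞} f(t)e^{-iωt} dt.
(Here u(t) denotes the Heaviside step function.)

F(ω) = \frac{36 \left(4 \omega^{2} + 225\right)}{16 \omega^{4} - 504 \omega^{2} + 50625}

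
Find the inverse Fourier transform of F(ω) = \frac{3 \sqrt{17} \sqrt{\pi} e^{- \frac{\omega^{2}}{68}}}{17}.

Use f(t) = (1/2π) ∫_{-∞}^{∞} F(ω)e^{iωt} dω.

f(t) = 3 e^{- 17 t^{2}}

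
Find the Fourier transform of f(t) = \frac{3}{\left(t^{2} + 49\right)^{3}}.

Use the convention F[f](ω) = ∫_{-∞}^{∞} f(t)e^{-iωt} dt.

F(ω) = \frac{3 \pi \left(49 \omega^{2} + 21 \left|{\omega}\right| + 3\right) e^{- 7 \left|{\omega}\right|}}{134456}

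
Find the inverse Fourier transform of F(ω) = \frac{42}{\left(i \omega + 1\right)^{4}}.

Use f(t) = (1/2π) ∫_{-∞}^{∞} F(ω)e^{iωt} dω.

f(t) = 7 t^{3} e^{- t} u\left(t\right)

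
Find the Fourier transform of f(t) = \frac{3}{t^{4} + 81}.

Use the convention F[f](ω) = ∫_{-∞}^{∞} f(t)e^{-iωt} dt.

F(ω) = \frac{\pi e^{- \frac{3 \sqrt{2} \left|{\omega}\right|}{2}} \sin{\left(\frac{3 \sqrt{2} \left|{\omega}\right|}{2} + \frac{\pi}{4} \right)}}{9}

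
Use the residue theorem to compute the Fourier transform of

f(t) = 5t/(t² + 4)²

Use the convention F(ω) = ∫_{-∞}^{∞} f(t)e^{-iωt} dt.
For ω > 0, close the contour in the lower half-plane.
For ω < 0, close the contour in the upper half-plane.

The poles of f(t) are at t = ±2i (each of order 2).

Let g(z) = f(z)e^{-iωz}; for large |z| the factor e^{-iωz} decays in the lower half-plane when ω > 0 and in the upper half-plane when ω < 0.

Case ω > 0 (lower half-plane, clockwise contour ⇒ F(ω) = -2πi·ΣRes):
  Res_{z = - 2 i} g(z) = \frac{5 \omega e^{- 2 \omega}}{8} (pole of order 2)
  F(ω) = -2πi·ΣRes = - \frac{5 i \pi \omega e^{- 2 \omega}}{4}

Case ω < 0 (upper half-plane, counterclockwise contour ⇒ F(ω) = +2πi·ΣRes):
  Res_{z = 2 i} g(z) = - \frac{5 \omega e^{2 \omega}}{8} (pole of order 2)
  F(ω) = 2πi·ΣRes = - \frac{5 i \pi \omega e^{2 \omega}}{4}

Both cases combine into a single formula in |ω|:

F(ω) = - \frac{5 i \pi \omega e^{- 2 \left|{\omega}\right|}}{4}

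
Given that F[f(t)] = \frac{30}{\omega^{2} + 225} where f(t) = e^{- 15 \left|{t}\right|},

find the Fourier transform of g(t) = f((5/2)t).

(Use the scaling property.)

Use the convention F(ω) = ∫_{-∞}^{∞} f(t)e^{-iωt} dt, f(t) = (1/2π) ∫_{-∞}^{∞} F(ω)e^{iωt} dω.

F[g](ω) = \frac{300}{4 \omega^{2} + 5625}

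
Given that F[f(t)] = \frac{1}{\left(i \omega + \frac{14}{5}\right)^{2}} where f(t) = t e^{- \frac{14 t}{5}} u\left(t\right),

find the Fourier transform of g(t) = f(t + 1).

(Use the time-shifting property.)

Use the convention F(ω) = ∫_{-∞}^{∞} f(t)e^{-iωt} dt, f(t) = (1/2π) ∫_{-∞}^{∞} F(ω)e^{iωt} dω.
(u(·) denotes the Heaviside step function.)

F[g](ω) = \frac{25 e^{i \omega}}{\left(5 i \omega + 14\right)^{2}}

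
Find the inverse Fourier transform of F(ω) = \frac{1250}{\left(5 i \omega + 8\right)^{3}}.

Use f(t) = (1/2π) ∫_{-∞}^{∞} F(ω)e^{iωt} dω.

f(t) = 5 t^{2} e^{- \frac{8 t}{5}} u\left(t\right)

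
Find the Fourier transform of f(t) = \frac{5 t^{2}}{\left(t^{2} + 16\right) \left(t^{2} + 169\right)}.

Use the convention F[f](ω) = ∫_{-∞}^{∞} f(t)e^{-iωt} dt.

F(ω) = \frac{5 \pi \left(13 - 4 e^{9 \left|{\omega}\right|}\right) e^{- 13 \left|{\omega}\right|}}{153}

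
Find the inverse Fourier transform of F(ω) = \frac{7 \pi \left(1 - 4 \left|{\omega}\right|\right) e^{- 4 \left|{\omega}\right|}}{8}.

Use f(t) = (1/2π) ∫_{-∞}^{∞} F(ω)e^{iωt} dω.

f(t) = \frac{7 t^{2}}{\left(t^{2} + 16\right)^{2}}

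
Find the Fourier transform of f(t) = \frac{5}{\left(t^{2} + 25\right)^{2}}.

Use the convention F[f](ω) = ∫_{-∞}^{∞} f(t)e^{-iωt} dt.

F(ω) = \frac{\pi \left(5 \left|{\omega}\right| + 1\right) e^{- 5 \left|{\omega}\right|}}{50}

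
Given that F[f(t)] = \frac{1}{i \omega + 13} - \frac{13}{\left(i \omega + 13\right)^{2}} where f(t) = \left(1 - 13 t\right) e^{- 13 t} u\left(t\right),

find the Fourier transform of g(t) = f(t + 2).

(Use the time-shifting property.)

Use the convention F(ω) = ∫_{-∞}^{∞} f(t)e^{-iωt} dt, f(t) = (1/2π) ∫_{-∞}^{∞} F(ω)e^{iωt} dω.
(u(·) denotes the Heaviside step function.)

F[g](ω) = \frac{i \omega e^{2 i \omega}}{- \omega^{2} + 26 i \omega + 169}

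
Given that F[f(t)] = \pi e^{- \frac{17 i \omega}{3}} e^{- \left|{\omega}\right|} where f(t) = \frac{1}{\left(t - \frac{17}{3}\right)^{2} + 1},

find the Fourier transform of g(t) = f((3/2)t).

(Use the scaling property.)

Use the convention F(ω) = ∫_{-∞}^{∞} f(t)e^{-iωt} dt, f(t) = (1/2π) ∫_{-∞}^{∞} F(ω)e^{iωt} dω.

F[g](ω) = \frac{2 \pi e^{- \frac{34 i \omega}{9} - \frac{2 \left|{\omega}\right|}{3}}}{3}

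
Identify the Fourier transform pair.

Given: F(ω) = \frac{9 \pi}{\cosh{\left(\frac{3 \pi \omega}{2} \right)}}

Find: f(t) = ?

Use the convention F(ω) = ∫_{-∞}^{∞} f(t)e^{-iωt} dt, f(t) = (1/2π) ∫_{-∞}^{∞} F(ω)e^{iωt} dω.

f(t) = \frac{6}{e^{\frac{t}{3}} + e^{- \frac{t}{3}}}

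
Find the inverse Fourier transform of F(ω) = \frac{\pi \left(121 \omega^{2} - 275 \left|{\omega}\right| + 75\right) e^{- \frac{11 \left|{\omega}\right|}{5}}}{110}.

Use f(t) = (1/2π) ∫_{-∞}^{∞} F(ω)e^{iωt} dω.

f(t) = \frac{4 t^{4}}{\left(t^{2} + \frac{121}{25}\right)^{3}}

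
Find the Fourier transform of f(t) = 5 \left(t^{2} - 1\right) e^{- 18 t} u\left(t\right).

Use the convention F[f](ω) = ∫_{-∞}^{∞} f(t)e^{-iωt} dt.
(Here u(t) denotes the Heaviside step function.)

F(ω) = \frac{5 \left(2 i \omega - \left(i \omega + 18\right)^{3} + 36\right)}{\left(i \omega + 18\right)^{4}}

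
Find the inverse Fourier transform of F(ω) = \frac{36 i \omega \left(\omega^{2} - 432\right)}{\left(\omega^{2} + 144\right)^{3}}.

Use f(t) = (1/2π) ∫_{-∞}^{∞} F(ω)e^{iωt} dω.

f(t) = 9 t e^{- 12 \left|{t}\right|} \left|{t}\right|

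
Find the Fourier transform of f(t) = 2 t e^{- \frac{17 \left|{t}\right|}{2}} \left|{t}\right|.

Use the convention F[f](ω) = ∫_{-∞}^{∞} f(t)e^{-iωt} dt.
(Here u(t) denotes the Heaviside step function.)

F(ω) = \frac{128 i \omega \left(4 \omega^{2} - 867\right)}{\left(4 \omega^{2} + 289\right)^{3}}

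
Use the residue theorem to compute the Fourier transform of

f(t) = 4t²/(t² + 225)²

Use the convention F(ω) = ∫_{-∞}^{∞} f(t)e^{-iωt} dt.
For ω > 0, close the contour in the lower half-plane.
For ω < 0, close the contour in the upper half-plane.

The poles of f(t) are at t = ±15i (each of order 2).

Let g(z) = f(z)e^{-iωz}; for large |z| the factor e^{-iωz} decays in the lower half-plane when ω > 0 and in the upper half-plane when ω < 0.

Case ω > 0 (lower half-plane, clockwise contour ⇒ F(ω) = -2πi·ΣRes):
  Res_{z = - 15 i} g(z) = i \left(\frac{1}{15} - \omega\right) e^{- 15 \omega} (pole of order 2)
  F(ω) = -2πi·ΣRes = \frac{2 \pi \left(1 - 15 \omega\right) e^{- 15 \omega}}{15}

Case ω < 0 (upper half-plane, counterclockwise contour ⇒ F(ω) = +2πi·ΣRes):
  Res_{z = 15 i} g(z) = i \left(- \omega - \frac{1}{15}\right) e^{15 \omega} (pole of order 2)
  F(ω) = 2πi·ΣRes = \frac{2 \pi \left(15 \omega + 1\right) e^{15 \omega}}{15}

Both cases combine into a single formula in |ω|:

F(ω) = \frac{2 \pi \left(1 - 15 \left|{\omega}\right|\right) e^{- 15 \left|{\omega}\right|}}{15}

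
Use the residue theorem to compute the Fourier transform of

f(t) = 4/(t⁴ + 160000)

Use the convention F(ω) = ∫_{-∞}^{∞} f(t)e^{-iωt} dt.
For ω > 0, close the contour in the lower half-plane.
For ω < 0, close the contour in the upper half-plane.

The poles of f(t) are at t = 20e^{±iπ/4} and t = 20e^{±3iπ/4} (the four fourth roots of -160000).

Let g(z) = f(z)e^{-iωz}; for large |z| the factor e^{-iωz} decays in the lower half-plane when ω > 0 and in the upper half-plane when ω < 0.

Case ω > 0 (lower half-plane, clockwise contour ⇒ F(ω) = -2πi·ΣRes):
  Res_{z = - 10 \sqrt{2} - 10 \sqrt{2} i} g(z) = \frac{\sqrt{2} i \left(1 - i\right) e^{10 \sqrt{2} \omega \left(-1 + i\right)}}{16000}
  Res_{z = 10 \sqrt{2} - 10 \sqrt{2} i} g(z) = \frac{\sqrt{2} i \left(1 + i\right) e^{- 10 \sqrt{2} \omega \left(1 + i\right)}}{16000}
  F(ω) = -2πi·ΣRes = \frac{\sqrt{2} \pi \left(1 - i\right) \left(e^{20 \sqrt{2} i \omega} + i\right) e^{- 10 \sqrt{2} \omega \left(1 + i\right)}}{8000} = \frac{\pi e^{- 10 \sqrt{2} \omega} \sin{\left(10 \sqrt{2} \omega + \frac{\pi}{4} \right)}}{2000}

Case ω < 0 (upper half-plane, counterclockwise contour ⇒ F(ω) = +2πi·ΣRes):
  Res_{z = 10 \sqrt{2} + 10 \sqrt{2} i} g(z) = \frac{\sqrt{2} i \left(-1 + i\right) e^{10 \sqrt{2} \omega \left(1 - i\right)}}{16000}
  Res_{z = - 10 \sqrt{2} + 10 \sqrt{2} i} g(z) = \frac{\sqrt{2} \left(1 - i\right) e^{10 \sqrt{2} \omega \left(1 + i\right)}}{16000}
  F(ω) = 2πi·ΣRes = - \frac{\sqrt{2} i \pi \left(i \left(1 - i\right) e^{10 \sqrt{2} \omega \left(1 - i\right)} - \left(1 - i\right) e^{10 \sqrt{2} \omega \left(1 + i\right)}\right)}{8000} = \frac{\pi e^{10 \sqrt{2} \omega} \cos{\left(10 \sqrt{2} \omega + \frac{\pi}{4} \right)}}{2000}

Both cases combine into a single formula in |ω|:

F(ω) = \frac{\pi e^{- 10 \sqrt{2} \left|{\omega}\right|} \sin{\left(10 \sqrt{2} \left|{\omega}\right| + \frac{\pi}{4} \right)}}{2000}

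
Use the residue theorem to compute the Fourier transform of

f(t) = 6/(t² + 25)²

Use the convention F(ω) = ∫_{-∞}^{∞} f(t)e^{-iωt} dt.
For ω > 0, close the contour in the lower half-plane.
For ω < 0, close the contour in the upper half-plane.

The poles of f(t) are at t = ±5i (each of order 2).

Let g(z) = f(z)e^{-iωz}; for large |z| the factor e^{-iωz} decays in the lower half-plane when ω > 0 and in the upper half-plane when ω < 0.

Case ω > 0 (lower half-plane, clockwise contour ⇒ F(ω) = -2πi·ΣRes):
  Res_{z = - 5 i} g(z) = \frac{3 i \left(5 \omega + 1\right) e^{- 5 \omega}}{250} (pole of order 2)
  F(ω) = -2πi·ΣRes = \frac{3 \pi \left(5 \omega + 1\right) e^{- 5 \omega}}{125}

Case ω < 0 (upper half-plane, counterclockwise contour ⇒ F(ω) = +2πi·ΣRes):
  Res_{z = 5 i} g(z) = \frac{3 i \left(5 \omega - 1\right) e^{5 \omega}}{250} (pole of order 2)
  F(ω) = 2πi·ΣRes = \frac{3 \pi \left(1 - 5 \omega\right) e^{5 \omega}}{125}

Both cases combine into a single formula in |ω|:

F(ω) = \frac{3 \pi \left(5 \left|{\omega}\right| + 1\right) e^{- 5 \left|{\omega}\right|}}{125}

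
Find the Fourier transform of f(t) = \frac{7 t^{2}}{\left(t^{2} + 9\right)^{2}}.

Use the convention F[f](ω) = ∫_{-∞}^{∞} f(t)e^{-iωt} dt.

F(ω) = \frac{7 \pi \left(1 - 3 \left|{\omega}\right|\right) e^{- 3 \left|{\omega}\right|}}{6}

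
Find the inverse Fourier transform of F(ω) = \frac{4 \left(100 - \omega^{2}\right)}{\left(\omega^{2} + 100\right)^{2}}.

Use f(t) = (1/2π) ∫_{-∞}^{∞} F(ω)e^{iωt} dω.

f(t) = 2 e^{- 10 \left|{t}\right|} \left|{t}\right|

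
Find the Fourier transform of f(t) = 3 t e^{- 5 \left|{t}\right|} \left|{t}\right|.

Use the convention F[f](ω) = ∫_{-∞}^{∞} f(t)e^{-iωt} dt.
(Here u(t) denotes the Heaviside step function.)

F(ω) = \frac{12 i \omega \left(\omega^{2} - 75\right)}{\left(\omega^{2} + 25\right)^{3}}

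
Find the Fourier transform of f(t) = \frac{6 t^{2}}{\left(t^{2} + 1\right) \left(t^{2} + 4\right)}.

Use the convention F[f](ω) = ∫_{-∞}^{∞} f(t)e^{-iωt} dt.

F(ω) = 2 \pi \left(2 - e^{\left|{\omega}\right|}\right) e^{- 2 \left|{\omega}\right|}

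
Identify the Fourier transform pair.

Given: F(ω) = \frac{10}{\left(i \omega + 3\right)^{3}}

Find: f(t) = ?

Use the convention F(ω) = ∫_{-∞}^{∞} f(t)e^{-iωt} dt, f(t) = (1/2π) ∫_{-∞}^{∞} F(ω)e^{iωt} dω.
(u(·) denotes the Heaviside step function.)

f(t) = 5 t^{2} e^{- 3 t} u\left(t\right)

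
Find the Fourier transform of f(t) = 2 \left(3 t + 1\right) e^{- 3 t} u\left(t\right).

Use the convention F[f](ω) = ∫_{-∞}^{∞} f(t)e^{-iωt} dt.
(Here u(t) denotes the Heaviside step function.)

F(ω) = \frac{2 \left(- i \omega - 6\right)}{\omega^{2} - 6 i \omega - 9}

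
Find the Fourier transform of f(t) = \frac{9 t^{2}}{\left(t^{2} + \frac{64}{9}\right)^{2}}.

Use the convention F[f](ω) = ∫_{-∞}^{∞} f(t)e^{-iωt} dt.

F(ω) = \frac{9 \pi \left(3 - 8 \left|{\omega}\right|\right) e^{- \frac{8 \left|{\omega}\right|}{3}}}{16}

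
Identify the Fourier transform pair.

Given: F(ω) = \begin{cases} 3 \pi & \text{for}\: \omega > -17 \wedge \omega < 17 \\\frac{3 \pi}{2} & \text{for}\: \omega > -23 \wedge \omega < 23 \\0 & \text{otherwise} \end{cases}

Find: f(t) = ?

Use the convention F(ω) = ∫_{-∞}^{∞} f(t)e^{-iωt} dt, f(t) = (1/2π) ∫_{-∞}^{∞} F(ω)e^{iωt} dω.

f(t) = \frac{3 \sin{\left(20 t \right)} \cos{\left(3 t \right)}}{t}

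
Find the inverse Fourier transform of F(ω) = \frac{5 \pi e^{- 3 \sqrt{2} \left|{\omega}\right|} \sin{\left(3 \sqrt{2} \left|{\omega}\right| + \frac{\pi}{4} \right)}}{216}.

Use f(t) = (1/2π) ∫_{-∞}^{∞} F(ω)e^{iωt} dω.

f(t) = \frac{5}{t^{4} + 1296}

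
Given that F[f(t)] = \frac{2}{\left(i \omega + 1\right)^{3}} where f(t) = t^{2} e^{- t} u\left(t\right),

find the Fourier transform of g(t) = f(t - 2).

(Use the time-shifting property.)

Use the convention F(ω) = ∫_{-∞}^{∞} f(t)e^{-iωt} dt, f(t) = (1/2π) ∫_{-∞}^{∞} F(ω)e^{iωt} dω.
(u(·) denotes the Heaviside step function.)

F[g](ω) = \frac{2 e^{- 2 i \omega}}{\left(i \omega + 1\right)^{3}}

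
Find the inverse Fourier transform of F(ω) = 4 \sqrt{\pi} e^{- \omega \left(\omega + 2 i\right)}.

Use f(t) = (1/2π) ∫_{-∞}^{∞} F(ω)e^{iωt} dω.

f(t) = 2 e^{- \frac{\left(t - 2\right)^{2}}{4}}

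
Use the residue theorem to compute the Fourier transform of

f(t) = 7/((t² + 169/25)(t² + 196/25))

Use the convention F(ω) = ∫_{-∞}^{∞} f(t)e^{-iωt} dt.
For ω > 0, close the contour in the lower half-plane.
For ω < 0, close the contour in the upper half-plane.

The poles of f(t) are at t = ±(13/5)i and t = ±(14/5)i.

Let g(z) = f(z)e^{-iωz}; for large |z| the factor e^{-iωz} decays in the lower half-plane when ω > 0 and in the upper half-plane when ω < 0.

Case ω > 0 (lower half-plane, clockwise contour ⇒ F(ω) = -2πi·ΣRes):
  Res_{z = - \frac{13 i}{5}} g(z) = \frac{875 i e^{- \frac{13 \omega}{5}}}{702}
  Res_{z = - \frac{14 i}{5}} g(z) = - \frac{125 i e^{- \frac{14 \omega}{5}}}{108}
  F(ω) = -2πi·ΣRes = \frac{125 \pi \left(14 e^{\frac{\omega}{5}} - 13\right) e^{- \frac{14 \omega}{5}}}{702}

Case ω < 0 (upper half-plane, counterclockwise contour ⇒ F(ω) = +2πi·ΣRes):
  Res_{z = \frac{13 i}{5}} g(z) = - \frac{875 i e^{\frac{13 \omega}{5}}}{702}
  Res_{z = \frac{14 i}{5}} g(z) = \frac{125 i e^{\frac{14 \omega}{5}}}{108}
  F(ω) = 2πi·ΣRes = \frac{125 \pi \left(14 - 13 e^{\frac{\omega}{5}}\right) e^{\frac{13 \omega}{5}}}{702}

Both cases combine into a single formula in |ω|:

F(ω) = \frac{125 \pi \left(14 e^{\frac{\left|{\omega}\right|}{5}} - 13\right) e^{- \frac{14 \left|{\omega}\right|}{5}}}{702}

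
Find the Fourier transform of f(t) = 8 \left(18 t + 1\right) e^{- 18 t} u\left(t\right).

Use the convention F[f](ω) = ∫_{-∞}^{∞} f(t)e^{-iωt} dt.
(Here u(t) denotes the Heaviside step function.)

F(ω) = \frac{8 \left(- i \omega - 36\right)}{\omega^{2} - 36 i \omega - 324}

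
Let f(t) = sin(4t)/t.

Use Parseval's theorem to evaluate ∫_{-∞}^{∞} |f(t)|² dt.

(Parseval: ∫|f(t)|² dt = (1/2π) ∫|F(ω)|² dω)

∫|f(t)|² dt = 4 \pi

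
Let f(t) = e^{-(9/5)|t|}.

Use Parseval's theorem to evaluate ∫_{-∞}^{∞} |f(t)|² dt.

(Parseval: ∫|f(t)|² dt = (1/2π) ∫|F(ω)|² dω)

∫|f(t)|² dt = \frac{5}{9}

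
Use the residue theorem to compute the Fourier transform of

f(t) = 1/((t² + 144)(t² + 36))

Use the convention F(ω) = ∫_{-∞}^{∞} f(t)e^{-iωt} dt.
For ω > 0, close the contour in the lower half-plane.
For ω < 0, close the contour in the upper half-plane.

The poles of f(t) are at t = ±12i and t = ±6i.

Let g(z) = f(z)e^{-iωz}; for large |z| the factor e^{-iωz} decays in the lower half-plane when ω > 0 and in the upper half-plane when ω < 0.

Case ω > 0 (lower half-plane, clockwise contour ⇒ F(ω) = -2πi·ΣRes):
  Res_{z = - 12 i} g(z) = - \frac{i e^{- 12 \omega}}{2592}
  Res_{z = - 6 i} g(z) = \frac{i e^{- 6 \omega}}{1296}
  F(ω) = -2πi·ΣRes = \frac{\pi \left(2 e^{6 \omega} - 1\right) e^{- 12 \omega}}{1296}

Case ω < 0 (upper half-plane, counterclockwise contour ⇒ F(ω) = +2πi·ΣRes):
  Res_{z = 12 i} g(z) = \frac{i e^{12 \omega}}{2592}
  Res_{z = 6 i} g(z) = - \frac{i e^{6 \omega}}{1296}
  F(ω) = 2πi·ΣRes = \frac{\pi \left(2 - e^{6 \omega}\right) e^{6 \omega}}{1296}

Both cases combine into a single formula in |ω|:

F(ω) = \frac{\pi \left(2 e^{6 \left|{\omega}\right|} - 1\right) e^{- 12 \left|{\omega}\right|}}{1296}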